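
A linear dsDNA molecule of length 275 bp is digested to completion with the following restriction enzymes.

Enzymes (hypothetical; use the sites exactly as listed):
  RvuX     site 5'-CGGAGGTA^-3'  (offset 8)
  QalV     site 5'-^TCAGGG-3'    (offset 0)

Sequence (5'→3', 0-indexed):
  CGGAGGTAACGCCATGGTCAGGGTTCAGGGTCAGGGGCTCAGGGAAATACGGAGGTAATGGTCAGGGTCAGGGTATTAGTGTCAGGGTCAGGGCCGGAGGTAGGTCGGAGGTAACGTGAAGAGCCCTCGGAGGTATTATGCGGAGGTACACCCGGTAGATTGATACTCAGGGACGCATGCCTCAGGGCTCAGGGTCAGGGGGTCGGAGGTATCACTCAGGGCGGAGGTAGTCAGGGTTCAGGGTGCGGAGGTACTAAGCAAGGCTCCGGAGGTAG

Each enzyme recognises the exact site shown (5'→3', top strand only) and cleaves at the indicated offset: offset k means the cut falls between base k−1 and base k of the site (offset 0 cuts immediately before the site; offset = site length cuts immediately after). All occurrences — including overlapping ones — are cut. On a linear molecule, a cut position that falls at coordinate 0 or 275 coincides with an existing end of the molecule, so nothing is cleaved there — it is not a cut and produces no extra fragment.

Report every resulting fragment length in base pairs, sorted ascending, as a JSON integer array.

Per-enzyme occurrences:
  RvuX CGGAGGTA/8: at [0, 49, 94, 105, 127, 140, 203, 221, 245, 266] ⇒ [8, 57, 102, 113, 135, 148, 211, 229, 253, 274]
  QalV TCAGGG/0: at [17, 24, 30, 38, 61, 67, 81, 87, 166, 181, 188, 194, 215, 230, 237] ⇒ [17, 24, 30, 38, 61, 67, 81, 87, 166, 181, 188, 194, 215, 230, 237]

Pooled cuts: [8, 17, 24, 30, 38, 57, 61, 67, 81, 87, 102, 113, 135, 148, 166, 181, 188, 194, 211, 215, 229, 230, 237, 253, 274]

Fragment lengths:
  [0,8): 8 bp
  [8,17): 9 bp
  [17,24): 7 bp
  [24,30): 6 bp
  [30,38): 8 bp
  [38,57): 19 bp
  [57,61): 4 bp
  [61,67): 6 bp
  [67,81): 14 bp
  [81,87): 6 bp
  [87,102): 15 bp
  [102,113): 11 bp
  [113,135): 22 bp
  [135,148): 13 bp
  [148,166): 18 bp
  [166,181): 15 bp
  [181,188): 7 bp
  [188,194): 6 bp
  [194,211): 17 bp
  [211,215): 4 bp
  [215,229): 14 bp
  [229,230): 1 bp
  [230,237): 7 bp
  [237,253): 16 bp
  [253,274): 21 bp
  [274,275): 1 bp

[1,1,4,4,6,6,6,6,7,7,7,8,8,9,11,13,14,14,15,15,16,17,18,19,21,22]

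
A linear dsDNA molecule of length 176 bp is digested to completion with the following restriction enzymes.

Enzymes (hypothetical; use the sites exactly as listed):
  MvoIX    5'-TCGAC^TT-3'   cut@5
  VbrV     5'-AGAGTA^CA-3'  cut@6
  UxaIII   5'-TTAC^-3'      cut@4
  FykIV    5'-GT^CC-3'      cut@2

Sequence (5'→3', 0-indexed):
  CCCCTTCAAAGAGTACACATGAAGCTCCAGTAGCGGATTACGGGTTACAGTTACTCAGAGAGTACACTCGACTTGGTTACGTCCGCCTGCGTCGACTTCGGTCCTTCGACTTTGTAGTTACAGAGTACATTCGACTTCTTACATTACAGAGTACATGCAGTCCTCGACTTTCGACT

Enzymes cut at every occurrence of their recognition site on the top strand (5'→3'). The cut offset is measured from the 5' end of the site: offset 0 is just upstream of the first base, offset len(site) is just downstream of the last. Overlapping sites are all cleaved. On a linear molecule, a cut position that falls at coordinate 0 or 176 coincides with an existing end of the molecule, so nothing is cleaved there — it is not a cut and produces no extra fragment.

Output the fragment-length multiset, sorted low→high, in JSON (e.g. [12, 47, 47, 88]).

[2,5,6,6,6,6,7,7,7,8,8,8,8,8,8,10,11,14,15,26]

Scan for sites:
  MvoIX TCGACTT/5: at [67, 91, 105, 130, 163] ⇒ [72, 96, 110, 135, 168]
  VbrV AGAGTACA/6: at [9, 58, 121, 147] ⇒ [15, 64, 127, 153]
  UxaIII TTAC/4: at [37, 44, 50, 76, 117, 138, 143] ⇒ [41, 48, 54, 80, 121, 142, 147]
  FykIV GTCC/2: at [80, 100, 159] ⇒ [82, 102, 161]

All cut coordinates (distinct, sorted): [15, 41, 48, 54, 64, 72, 80, 82, 96, 102, 110, 121, 127, 135, 142, 147, 153, 161, 168]

Fragment lengths:
  [0,15): 15 bp
  [15,41): 26 bp
  [41,48): 7 bp
  [48,54): 6 bp
  [54,64): 10 bp
  [64,72): 8 bp
  [72,80): 8 bp
  [80,82): 2 bp
  [82,96): 14 bp
  [96,102): 6 bp
  [102,110): 8 bp
  [110,121): 11 bp
  [121,127): 6 bp
  [127,135): 8 bp
  [135,142): 7 bp
  [142,147): 5 bp
  [147,153): 6 bp
  [153,161): 8 bp
  [161,168): 7 bp
  [168,176): 8 bp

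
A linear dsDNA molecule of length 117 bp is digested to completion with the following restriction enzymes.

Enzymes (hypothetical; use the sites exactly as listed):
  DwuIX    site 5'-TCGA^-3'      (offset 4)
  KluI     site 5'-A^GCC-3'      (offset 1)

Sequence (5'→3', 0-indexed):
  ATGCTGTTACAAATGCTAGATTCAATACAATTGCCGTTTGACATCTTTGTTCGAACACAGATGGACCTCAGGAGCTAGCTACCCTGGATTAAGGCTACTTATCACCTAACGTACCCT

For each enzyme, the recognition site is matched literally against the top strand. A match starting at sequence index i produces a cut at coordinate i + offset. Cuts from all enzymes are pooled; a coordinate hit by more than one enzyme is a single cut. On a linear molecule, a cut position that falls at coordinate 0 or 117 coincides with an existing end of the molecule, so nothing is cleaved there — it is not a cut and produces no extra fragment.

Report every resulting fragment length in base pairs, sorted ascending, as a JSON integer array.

Site scan:
  DwuIX (TCGA, off=4): starts [50] → cuts [54]
  KluI (AGCC, off=1): no sites

All cut coordinates (distinct, sorted): [54]

Fragments:
  [0,54): 54 bp
  [54,117): 63 bp

[54,63]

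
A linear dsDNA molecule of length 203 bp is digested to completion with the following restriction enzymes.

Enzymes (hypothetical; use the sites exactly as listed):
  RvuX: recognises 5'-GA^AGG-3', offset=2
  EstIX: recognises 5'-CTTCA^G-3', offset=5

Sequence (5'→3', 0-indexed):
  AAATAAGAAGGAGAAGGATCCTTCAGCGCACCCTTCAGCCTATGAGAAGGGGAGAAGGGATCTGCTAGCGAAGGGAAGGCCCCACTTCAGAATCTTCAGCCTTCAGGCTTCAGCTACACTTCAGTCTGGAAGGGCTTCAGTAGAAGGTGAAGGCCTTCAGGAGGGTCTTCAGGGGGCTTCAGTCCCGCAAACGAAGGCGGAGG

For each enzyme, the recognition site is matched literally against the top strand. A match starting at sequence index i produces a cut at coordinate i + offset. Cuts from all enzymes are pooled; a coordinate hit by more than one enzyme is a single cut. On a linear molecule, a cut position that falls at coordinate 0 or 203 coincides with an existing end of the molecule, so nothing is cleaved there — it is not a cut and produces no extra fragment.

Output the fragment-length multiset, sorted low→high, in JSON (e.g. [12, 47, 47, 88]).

Per-enzyme occurrences:
  RvuX GAAGG/2: at [6, 12, 45, 53, 69, 74, 128, 142, 148, 192] ⇒ [8, 14, 47, 55, 71, 76, 130, 144, 150, 194]
  EstIX CTTCAG/5: at [20, 32, 84, 93, 100, 107, 118, 134, 154, 166, 176] ⇒ [25, 37, 89, 98, 105, 112, 123, 139, 159, 171, 181]

All cut coordinates (distinct, sorted): [8, 14, 25, 37, 47, 55, 71, 76, 89, 98, 105, 112, 123, 130, 139, 144, 150, 159, 171, 181, 194]

Fragments:
  [0,8): 8 bp
  [8,14): 6 bp
  [14,25): 11 bp
  [25,37): 12 bp
  [37,47): 10 bp
  [47,55): 8 bp
  [55,71): 16 bp
  [71,76): 5 bp
  [76,89): 13 bp
  [89,98): 9 bp
  [98,105): 7 bp
  [105,112): 7 bp
  [112,123): 11 bp
  [123,130): 7 bp
  [130,139): 9 bp
  [139,144): 5 bp
  [144,150): 6 bp
  [150,159): 9 bp
  [159,171): 12 bp
  [171,181): 10 bp
  [181,194): 13 bp
  [194,203): 9 bp

[5,5,6,6,7,7,7,8,8,9,9,9,9,10,10,11,11,12,12,13,13,16]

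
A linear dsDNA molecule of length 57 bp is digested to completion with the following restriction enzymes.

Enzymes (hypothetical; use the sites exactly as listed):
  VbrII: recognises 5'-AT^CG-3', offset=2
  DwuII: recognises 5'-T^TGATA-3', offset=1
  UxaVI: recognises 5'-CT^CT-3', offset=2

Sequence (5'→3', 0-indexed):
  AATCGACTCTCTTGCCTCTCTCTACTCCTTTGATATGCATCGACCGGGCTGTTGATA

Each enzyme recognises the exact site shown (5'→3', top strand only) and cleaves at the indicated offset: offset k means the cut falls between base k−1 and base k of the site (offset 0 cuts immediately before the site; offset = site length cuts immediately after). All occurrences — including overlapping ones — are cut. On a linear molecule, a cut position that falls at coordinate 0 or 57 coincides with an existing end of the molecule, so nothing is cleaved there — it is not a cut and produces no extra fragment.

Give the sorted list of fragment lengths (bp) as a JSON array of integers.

Scan for sites:
  VbrII ATCG/2: at [1, 38] ⇒ [3, 40]
  DwuII TTGATA/1: at [29, 51] ⇒ [30, 52]
  UxaVI CTCT/2: at [6, 8, 15, 17, 19] ⇒ [8, 10, 17, 19, 21]

Pooled cuts: [3, 8, 10, 17, 19, 21, 30, 40, 52]

Fragments:
  [0,3): 3 bp
  [3,8): 5 bp
  [8,10): 2 bp
  [10,17): 7 bp
  [17,19): 2 bp
  [19,21): 2 bp
  [21,30): 9 bp
  [30,40): 10 bp
  [40,52): 12 bp
  [52,57): 5 bp

[2,2,2,3,5,5,7,9,10,12]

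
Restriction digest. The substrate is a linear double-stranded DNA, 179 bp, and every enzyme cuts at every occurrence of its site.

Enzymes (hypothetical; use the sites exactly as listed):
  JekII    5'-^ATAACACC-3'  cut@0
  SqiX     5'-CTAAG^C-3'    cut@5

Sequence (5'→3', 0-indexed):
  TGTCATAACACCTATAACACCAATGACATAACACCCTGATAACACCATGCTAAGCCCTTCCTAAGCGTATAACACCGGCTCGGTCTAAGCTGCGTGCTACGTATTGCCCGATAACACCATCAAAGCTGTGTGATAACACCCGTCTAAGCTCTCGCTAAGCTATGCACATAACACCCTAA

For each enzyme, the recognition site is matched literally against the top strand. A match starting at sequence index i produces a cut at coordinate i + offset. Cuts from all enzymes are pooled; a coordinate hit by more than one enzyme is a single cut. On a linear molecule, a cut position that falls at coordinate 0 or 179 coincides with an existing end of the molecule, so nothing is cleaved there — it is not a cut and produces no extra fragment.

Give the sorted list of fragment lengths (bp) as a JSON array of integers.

[3,4,8,9,11,11,11,12,14,16,16,21,21,22]

Scan for sites:
  JekII ATAACACC/0: at [4, 13, 27, 38, 68, 110, 132, 167] ⇒ [4, 13, 27, 38, 68, 110, 132, 167]
  SqiX CTAAGC/5: at [49, 60, 84, 143, 154] ⇒ [54, 65, 89, 148, 159]

All cut coordinates (distinct, sorted): [4, 13, 27, 38, 54, 65, 68, 89, 110, 132, 148, 159, 167]

Fragment lengths:
  [0,4): 4 bp
  [4,13): 9 bp
  [13,27): 14 bp
  [27,38): 11 bp
  [38,54): 16 bp
  [54,65): 11 bp
  [65,68): 3 bp
  [68,89): 21 bp
  [89,110): 21 bp
  [110,132): 22 bp
  [132,148): 16 bp
  [148,159): 11 bp
  [159,167): 8 bp
  [167,179): 12 bp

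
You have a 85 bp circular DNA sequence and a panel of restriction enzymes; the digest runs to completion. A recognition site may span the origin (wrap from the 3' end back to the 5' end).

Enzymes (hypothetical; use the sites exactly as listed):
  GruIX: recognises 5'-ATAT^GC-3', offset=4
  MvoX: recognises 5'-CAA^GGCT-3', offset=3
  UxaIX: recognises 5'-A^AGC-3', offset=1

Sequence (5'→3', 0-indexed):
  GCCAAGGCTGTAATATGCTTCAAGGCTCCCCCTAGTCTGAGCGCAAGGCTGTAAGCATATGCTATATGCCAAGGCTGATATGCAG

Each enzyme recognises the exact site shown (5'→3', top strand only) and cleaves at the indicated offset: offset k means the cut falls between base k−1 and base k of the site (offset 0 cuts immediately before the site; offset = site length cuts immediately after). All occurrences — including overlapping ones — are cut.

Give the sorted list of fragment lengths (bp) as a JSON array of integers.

[5,7,7,7,7,9,9,11,23]

Site scan:
  GruIX (ATATGC, off=4): starts [12, 56, 63, 77] → cuts [16, 60, 67, 81]
  MvoX (CAAGGCT, off=3): starts [2, 20, 43, 69] → cuts [5, 23, 46, 72]
  UxaIX (AAGC, off=1): starts [52] → cuts [53]

Pooled cuts: [5, 16, 23, 46, 53, 60, 67, 72, 81]

Fragments:
  5→16: 11 bp
  16→23: 7 bp
  23→46: 23 bp
  46→53: 7 bp
  53→60: 7 bp
  60→67: 7 bp
  67→72: 5 bp
  72→81: 9 bp
  81→5 (wrap): 85-81+5 = 9 bp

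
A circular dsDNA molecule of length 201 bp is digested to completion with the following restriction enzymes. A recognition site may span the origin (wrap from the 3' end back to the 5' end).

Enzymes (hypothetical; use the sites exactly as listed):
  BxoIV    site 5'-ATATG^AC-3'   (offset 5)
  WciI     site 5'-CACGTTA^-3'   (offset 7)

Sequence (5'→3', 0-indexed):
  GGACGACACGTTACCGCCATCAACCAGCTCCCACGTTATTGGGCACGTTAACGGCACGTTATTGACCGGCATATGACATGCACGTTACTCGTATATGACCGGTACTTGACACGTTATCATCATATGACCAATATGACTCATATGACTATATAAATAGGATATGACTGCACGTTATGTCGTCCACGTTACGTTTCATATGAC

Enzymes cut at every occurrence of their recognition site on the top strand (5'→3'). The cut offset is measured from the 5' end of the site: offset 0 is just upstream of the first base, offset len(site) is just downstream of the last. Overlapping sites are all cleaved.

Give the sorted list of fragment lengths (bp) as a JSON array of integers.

[9,9,10,10,11,11,11,12,12,14,14,15,19,19,25]

Per-enzyme occurrences:
  BxoIV ATATGAC/5: at [70, 92, 121, 130, 139, 158, 194] ⇒ [75, 97, 126, 135, 144, 163, 199]
  WciI CACGTTA/7: at [6, 31, 43, 54, 80, 109, 167, 181] ⇒ [13, 38, 50, 61, 87, 116, 174, 188]

Pooled cuts: [13, 38, 50, 61, 75, 87, 97, 116, 126, 135, 144, 163, 174, 188, 199]

Fragment lengths:
  13→38: 25 bp
  38→50: 12 bp
  50→61: 11 bp
  61→75: 14 bp
  75→87: 12 bp
  87→97: 10 bp
  97→116: 19 bp
  116→126: 10 bp
  126→135: 9 bp
  135→144: 9 bp
  144→163: 19 bp
  163→174: 11 bp
  174→188: 14 bp
  188→199: 11 bp
  199→13 (wrap): 201-199+13 = 15 bp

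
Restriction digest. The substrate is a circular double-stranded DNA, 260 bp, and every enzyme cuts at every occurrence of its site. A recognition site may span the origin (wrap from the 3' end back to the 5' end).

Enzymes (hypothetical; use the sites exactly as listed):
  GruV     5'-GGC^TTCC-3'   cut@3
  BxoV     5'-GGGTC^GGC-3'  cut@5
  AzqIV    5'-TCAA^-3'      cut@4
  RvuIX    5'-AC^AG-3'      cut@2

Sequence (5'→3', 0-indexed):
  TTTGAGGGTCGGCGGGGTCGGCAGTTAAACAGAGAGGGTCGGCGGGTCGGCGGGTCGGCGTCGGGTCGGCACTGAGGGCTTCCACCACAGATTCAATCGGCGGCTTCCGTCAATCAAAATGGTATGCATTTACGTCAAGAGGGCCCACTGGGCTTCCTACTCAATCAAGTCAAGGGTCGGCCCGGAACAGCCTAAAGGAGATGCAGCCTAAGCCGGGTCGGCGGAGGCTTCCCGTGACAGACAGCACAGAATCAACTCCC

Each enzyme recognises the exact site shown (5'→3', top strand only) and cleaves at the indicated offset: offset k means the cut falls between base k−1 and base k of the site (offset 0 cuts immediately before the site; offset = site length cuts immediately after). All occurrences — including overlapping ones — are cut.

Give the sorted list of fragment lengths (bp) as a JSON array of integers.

[4,4,4,5,5,5,8,8,8,8,8,9,9,9,9,10,10,10,11,11,11,12,15,15,21,31]

Per-enzyme occurrences:
  GruV (GGCTTCC, off=3): starts [76, 101, 150, 225] → cuts [79, 104, 153, 228]
  BxoV (GGGTCGGC, off=5): starts [5, 14, 35, 43, 51, 62, 173, 214] → cuts [10, 19, 40, 48, 56, 67, 178, 219]
  AzqIV (TCAA, off=4): starts [92, 109, 113, 134, 160, 164, 169, 251] → cuts [96, 113, 117, 138, 164, 168, 173, 255]
  RvuIX (ACAG, off=2): starts [28, 86, 186, 236, 240, 245] → cuts [30, 88, 188, 238, 242, 247]

All cut coordinates (distinct, sorted): [10, 19, 30, 40, 48, 56, 67, 79, 88, 96, 104, 113, 117, 138, 153, 164, 168, 173, 178, 188, 219, 228, 238, 242, 247, 255]

Fragments:
  10→19: 9 bp
  19→30: 11 bp
  30→40: 10 bp
  40→48: 8 bp
  48→56: 8 bp
  56→67: 11 bp
  67→79: 12 bp
  79→88: 9 bp
  88→96: 8 bp
  96→104: 8 bp
  104→113: 9 bp
  113→117: 4 bp
  117→138: 21 bp
  138→153: 15 bp
  153→164: 11 bp
  164→168: 4 bp
  168→173: 5 bp
  173→178: 5 bp
  178→188: 10 bp
  188→219: 31 bp
  219→228: 9 bp
  228→238: 10 bp
  238→242: 4 bp
  242→247: 5 bp
  247→255: 8 bp
  255→10 (wrap): 260-255+10 = 15 bp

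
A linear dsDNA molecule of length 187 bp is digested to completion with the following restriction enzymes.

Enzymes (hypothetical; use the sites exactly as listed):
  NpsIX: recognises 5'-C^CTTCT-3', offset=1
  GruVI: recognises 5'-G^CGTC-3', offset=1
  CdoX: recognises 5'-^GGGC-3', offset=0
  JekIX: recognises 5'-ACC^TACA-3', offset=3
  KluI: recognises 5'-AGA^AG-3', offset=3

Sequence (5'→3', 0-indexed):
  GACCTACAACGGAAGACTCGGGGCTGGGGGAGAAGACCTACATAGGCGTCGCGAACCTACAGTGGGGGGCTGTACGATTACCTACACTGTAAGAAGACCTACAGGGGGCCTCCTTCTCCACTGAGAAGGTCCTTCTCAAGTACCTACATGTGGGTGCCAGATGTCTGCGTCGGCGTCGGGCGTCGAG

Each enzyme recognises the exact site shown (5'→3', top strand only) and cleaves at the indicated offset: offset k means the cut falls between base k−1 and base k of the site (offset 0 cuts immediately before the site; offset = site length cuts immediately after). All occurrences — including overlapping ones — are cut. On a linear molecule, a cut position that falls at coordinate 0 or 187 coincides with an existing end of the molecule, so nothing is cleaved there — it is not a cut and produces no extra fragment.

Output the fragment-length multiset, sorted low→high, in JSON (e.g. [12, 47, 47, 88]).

Site scan:
  NpsIX CCTTCT/1: at [111, 130] ⇒ [112, 131]
  GruVI GCGTC/1: at [45, 166, 172, 179] ⇒ [46, 167, 173, 180]
  CdoX GGGC/0: at [20, 66, 105, 177] ⇒ [20, 66, 105, 177]
  JekIX ACCTACA/3: at [1, 35, 54, 79, 96, 141] ⇒ [4, 38, 57, 82, 99, 144]
  KluI AGAAG/3: at [30, 91, 123] ⇒ [33, 94, 126]

Pooled cuts: [4, 20, 33, 38, 46, 57, 66, 82, 94, 99, 105, 112, 126, 131, 144, 167, 173, 177, 180]

Fragments:
  [0,4): 4 bp
  [4,20): 16 bp
  [20,33): 13 bp
  [33,38): 5 bp
  [38,46): 8 bp
  [46,57): 11 bp
  [57,66): 9 bp
  [66,82): 16 bp
  [82,94): 12 bp
  [94,99): 5 bp
  [99,105): 6 bp
  [105,112): 7 bp
  [112,126): 14 bp
  [126,131): 5 bp
  [131,144): 13 bp
  [144,167): 23 bp
  [167,173): 6 bp
  [173,177): 4 bp
  [177,180): 3 bp
  [180,187): 7 bp

[3,4,4,5,5,5,6,6,7,7,8,9,11,12,13,13,14,16,16,23]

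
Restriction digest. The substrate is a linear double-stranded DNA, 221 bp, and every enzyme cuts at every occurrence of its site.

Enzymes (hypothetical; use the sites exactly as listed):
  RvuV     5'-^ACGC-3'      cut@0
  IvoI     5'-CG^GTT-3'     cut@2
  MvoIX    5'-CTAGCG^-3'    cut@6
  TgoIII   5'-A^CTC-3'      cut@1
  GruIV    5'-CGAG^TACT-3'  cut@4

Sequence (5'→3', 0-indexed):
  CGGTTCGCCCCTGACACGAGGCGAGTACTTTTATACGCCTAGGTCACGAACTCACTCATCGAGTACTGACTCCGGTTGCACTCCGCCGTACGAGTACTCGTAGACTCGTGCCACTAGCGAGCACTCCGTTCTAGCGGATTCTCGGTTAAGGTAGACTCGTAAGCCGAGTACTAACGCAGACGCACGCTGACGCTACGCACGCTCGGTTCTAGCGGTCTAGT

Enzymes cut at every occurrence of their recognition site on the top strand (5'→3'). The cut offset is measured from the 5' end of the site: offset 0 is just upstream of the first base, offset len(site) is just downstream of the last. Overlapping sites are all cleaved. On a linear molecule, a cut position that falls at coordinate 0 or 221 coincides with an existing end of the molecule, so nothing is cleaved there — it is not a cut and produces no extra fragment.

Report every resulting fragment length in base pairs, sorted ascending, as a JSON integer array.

Site scan:
  RvuV ACGC/0: at [34, 173, 179, 183, 189, 194, 198] ⇒ [34, 173, 179, 183, 189, 194, 198]
  IvoI CGGTT/2: at [0, 72, 142, 203] ⇒ [2, 74, 144, 205]
  MvoIX CTAGCG/6: at [113, 130, 208] ⇒ [119, 136, 214]
  TgoIII ACTC/1: at [49, 53, 68, 79, 95, 103, 122, 154] ⇒ [50, 54, 69, 80, 96, 104, 123, 155]
  GruIV CGAGTACT/4: at [21, 59, 90, 164] ⇒ [25, 63, 94, 168]

Pooled cuts: [2, 25, 34, 50, 54, 63, 69, 74, 80, 94, 96, 104, 119, 123, 136, 144, 155, 168, 173, 179, 183, 189, 194, 198, 205, 214]

Fragments:
  [0,2): 2 bp
  [2,25): 23 bp
  [25,34): 9 bp
  [34,50): 16 bp
  [50,54): 4 bp
  [54,63): 9 bp
  [63,69): 6 bp
  [69,74): 5 bp
  [74,80): 6 bp
  [80,94): 14 bp
  [94,96): 2 bp
  [96,104): 8 bp
  [104,119): 15 bp
  [119,123): 4 bp
  [123,136): 13 bp
  [136,144): 8 bp
  [144,155): 11 bp
  [155,168): 13 bp
  [168,173): 5 bp
  [173,179): 6 bp
  [179,183): 4 bp
  [183,189): 6 bp
  [189,194): 5 bp
  [194,198): 4 bp
  [198,205): 7 bp
  [205,214): 9 bp
  [214,221): 7 bp

[2,2,4,4,4,4,5,5,5,6,6,6,6,7,7,8,8,9,9,9,11,13,13,14,15,16,23]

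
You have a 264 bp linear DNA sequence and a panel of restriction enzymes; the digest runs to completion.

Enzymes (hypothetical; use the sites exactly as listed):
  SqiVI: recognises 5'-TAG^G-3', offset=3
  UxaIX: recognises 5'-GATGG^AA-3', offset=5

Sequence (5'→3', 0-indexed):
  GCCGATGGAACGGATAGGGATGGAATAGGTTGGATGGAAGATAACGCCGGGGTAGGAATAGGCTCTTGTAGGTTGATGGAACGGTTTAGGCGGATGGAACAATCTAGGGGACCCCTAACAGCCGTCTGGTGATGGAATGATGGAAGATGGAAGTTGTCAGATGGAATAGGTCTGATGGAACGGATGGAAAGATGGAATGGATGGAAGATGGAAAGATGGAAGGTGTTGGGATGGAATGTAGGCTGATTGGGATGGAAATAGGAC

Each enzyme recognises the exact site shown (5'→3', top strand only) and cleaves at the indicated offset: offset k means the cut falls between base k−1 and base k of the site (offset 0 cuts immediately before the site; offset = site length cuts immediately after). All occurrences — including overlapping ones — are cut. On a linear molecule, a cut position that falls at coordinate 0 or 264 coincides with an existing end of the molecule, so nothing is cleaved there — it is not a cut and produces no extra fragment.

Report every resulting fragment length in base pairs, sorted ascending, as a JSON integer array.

[3,5,5,6,6,6,7,7,7,8,8,8,8,8,8,9,9,9,9,9,10,10,10,14,14,15,18,28]

Per-enzyme occurrences:
  SqiVI (TAGG, off=3): starts [14, 25, 52, 58, 68, 86, 104, 166, 238, 258] → cuts [17, 28, 55, 61, 71, 89, 107, 169, 241, 261]
  UxaIX (GATGGAA, off=5): starts [3, 18, 32, 74, 92, 130, 138, 145, 159, 173, 182, 190, 199, 206, 214, 229, 250] → cuts [8, 23, 37, 79, 97, 135, 143, 150, 164, 178, 187, 195, 204, 211, 219, 234, 255]

Pooled cuts: [8, 17, 23, 28, 37, 55, 61, 71, 79, 89, 97, 107, 135, 143, 150, 164, 169, 178, 187, 195, 204, 211, 219, 234, 241, 255, 261]

Fragments:
  [0,8): 8 bp
  [8,17): 9 bp
  [17,23): 6 bp
  [23,28): 5 bp
  [28,37): 9 bp
  [37,55): 18 bp
  [55,61): 6 bp
  [61,71): 10 bp
  [71,79): 8 bp
  [79,89): 10 bp
  [89,97): 8 bp
  [97,107): 10 bp
  [107,135): 28 bp
  [135,143): 8 bp
  [143,150): 7 bp
  [150,164): 14 bp
  [164,169): 5 bp
  [169,178): 9 bp
  [178,187): 9 bp
  [187,195): 8 bp
  [195,204): 9 bp
  [204,211): 7 bp
  [211,219): 8 bp
  [219,234): 15 bp
  [234,241): 7 bp
  [241,255): 14 bp
  [255,261): 6 bp
  [261,264): 3 bp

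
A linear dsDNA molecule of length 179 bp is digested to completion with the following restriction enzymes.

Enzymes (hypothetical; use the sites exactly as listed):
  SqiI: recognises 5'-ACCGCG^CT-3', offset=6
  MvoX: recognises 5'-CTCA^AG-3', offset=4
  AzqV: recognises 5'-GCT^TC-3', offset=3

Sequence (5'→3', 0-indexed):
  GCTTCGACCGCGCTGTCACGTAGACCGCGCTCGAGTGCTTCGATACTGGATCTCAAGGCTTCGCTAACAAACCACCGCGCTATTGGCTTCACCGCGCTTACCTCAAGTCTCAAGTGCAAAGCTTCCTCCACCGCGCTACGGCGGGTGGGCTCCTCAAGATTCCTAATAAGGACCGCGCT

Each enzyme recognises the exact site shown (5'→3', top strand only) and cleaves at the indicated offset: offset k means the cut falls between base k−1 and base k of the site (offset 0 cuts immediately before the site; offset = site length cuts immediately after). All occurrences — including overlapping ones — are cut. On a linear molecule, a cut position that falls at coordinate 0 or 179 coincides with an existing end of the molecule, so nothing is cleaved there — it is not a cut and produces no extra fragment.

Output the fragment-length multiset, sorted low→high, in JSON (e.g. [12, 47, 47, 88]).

Scan for sites:
  SqiI (ACCGCGCT, off=6): starts [6, 23, 73, 90, 129, 171] → cuts [12, 29, 79, 96, 135, 177]
  MvoX (CTCAAG, off=4): starts [51, 101, 108, 152] → cuts [55, 105, 112, 156]
  AzqV (GCTTC, off=3): starts [0, 36, 57, 85, 120] → cuts [3, 39, 60, 88, 123]

Pooled cuts: [3, 12, 29, 39, 55, 60, 79, 88, 96, 105, 112, 123, 135, 156, 177]

Fragments:
  [0,3): 3 bp
  [3,12): 9 bp
  [12,29): 17 bp
  [29,39): 10 bp
  [39,55): 16 bp
  [55,60): 5 bp
  [60,79): 19 bp
  [79,88): 9 bp
  [88,96): 8 bp
  [96,105): 9 bp
  [105,112): 7 bp
  [112,123): 11 bp
  [123,135): 12 bp
  [135,156): 21 bp
  [156,177): 21 bp
  [177,179): 2 bp

[2,3,5,7,8,9,9,9,10,11,12,16,17,19,21,21]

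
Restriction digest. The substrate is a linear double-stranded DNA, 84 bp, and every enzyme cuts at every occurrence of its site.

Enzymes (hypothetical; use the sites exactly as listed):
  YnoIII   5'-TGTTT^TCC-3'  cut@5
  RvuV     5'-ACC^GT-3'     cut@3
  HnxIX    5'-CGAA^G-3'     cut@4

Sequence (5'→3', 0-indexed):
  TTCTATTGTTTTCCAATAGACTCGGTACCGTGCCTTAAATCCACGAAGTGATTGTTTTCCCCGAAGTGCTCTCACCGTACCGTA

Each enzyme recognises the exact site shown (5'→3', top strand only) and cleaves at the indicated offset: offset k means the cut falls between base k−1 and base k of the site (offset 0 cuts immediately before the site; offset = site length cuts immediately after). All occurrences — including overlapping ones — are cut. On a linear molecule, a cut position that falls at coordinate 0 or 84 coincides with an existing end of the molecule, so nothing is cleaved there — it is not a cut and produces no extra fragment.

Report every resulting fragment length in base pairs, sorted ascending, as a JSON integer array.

Scan for sites:
  YnoIII TGTTTTCC/5: at [6, 52] ⇒ [11, 57]
  RvuV ACCGT/3: at [26, 73, 78] ⇒ [29, 76, 81]
  HnxIX CGAAG/4: at [43, 61] ⇒ [47, 65]

Pooled cuts: [11, 29, 47, 57, 65, 76, 81]

Fragment lengths:
  [0,11): 11 bp
  [11,29): 18 bp
  [29,47): 18 bp
  [47,57): 10 bp
  [57,65): 8 bp
  [65,76): 11 bp
  [76,81): 5 bp
  [81,84): 3 bp

[3,5,8,10,11,11,18,18]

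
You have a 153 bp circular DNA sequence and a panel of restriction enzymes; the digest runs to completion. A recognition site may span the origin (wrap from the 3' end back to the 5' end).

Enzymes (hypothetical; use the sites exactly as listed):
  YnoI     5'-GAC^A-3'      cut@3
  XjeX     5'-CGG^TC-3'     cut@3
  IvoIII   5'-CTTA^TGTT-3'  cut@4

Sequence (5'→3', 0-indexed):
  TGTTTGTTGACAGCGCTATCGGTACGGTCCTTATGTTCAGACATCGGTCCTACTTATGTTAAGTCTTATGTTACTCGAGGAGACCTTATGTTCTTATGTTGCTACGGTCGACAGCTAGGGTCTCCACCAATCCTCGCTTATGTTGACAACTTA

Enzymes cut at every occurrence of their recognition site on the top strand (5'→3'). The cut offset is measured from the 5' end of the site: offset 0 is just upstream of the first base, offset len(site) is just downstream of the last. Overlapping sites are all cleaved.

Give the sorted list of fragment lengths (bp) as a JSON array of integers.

Site scan:
  YnoI (GACA, off=3): starts [8, 39, 109, 144] → cuts [11, 42, 112, 147]
  XjeX (CGGTC, off=3): starts [24, 44, 104] → cuts [27, 47, 107]
  IvoIII (CTTATGTT, off=4): starts [29, 52, 64, 84, 92, 136, 149] → cuts [0, 33, 56, 68, 88, 96, 140]

Pooled cuts: [0, 11, 27, 33, 42, 47, 56, 68, 88, 96, 107, 112, 140, 147]

Fragments:
  0→11: 11 bp
  11→27: 16 bp
  27→33: 6 bp
  33→42: 9 bp
  42→47: 5 bp
  47→56: 9 bp
  56→68: 12 bp
  68→88: 20 bp
  88→96: 8 bp
  96→107: 11 bp
  107→112: 5 bp
  112→140: 28 bp
  140→147: 7 bp
  147→0 (wrap): 153-147+0 = 6 bp

[5,5,6,6,7,8,9,9,11,11,12,16,20,28]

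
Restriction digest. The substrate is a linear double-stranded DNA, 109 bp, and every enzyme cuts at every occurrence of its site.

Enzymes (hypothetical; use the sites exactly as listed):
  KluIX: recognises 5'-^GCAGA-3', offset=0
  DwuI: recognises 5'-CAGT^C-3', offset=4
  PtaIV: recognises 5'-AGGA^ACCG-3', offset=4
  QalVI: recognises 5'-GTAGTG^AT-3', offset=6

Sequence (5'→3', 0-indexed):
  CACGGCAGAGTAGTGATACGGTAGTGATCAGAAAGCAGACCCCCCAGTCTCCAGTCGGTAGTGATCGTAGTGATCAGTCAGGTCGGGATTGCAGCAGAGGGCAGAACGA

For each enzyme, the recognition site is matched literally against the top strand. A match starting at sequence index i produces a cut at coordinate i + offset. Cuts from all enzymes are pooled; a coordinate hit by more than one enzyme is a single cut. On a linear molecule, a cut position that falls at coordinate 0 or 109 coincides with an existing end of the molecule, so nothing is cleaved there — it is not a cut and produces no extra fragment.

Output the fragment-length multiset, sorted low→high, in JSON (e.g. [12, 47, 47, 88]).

Per-enzyme occurrences:
  KluIX GCAGA/0: at [4, 34, 93, 100] ⇒ [4, 34, 93, 100]
  DwuI CAGTC/4: at [44, 51, 74] ⇒ [48, 55, 78]
  PtaIV (AGGAACCG, off=4): no sites
  QalVI GTAGTGAT/6: at [9, 20, 57, 66] ⇒ [15, 26, 63, 72]

Pooled cuts: [4, 15, 26, 34, 48, 55, 63, 72, 78, 93, 100]

Fragments:
  [0,4): 4 bp
  [4,15): 11 bp
  [15,26): 11 bp
  [26,34): 8 bp
  [34,48): 14 bp
  [48,55): 7 bp
  [55,63): 8 bp
  [63,72): 9 bp
  [72,78): 6 bp
  [78,93): 15 bp
  [93,100): 7 bp
  [100,109): 9 bp

[4,6,7,7,8,8,9,9,11,11,14,15]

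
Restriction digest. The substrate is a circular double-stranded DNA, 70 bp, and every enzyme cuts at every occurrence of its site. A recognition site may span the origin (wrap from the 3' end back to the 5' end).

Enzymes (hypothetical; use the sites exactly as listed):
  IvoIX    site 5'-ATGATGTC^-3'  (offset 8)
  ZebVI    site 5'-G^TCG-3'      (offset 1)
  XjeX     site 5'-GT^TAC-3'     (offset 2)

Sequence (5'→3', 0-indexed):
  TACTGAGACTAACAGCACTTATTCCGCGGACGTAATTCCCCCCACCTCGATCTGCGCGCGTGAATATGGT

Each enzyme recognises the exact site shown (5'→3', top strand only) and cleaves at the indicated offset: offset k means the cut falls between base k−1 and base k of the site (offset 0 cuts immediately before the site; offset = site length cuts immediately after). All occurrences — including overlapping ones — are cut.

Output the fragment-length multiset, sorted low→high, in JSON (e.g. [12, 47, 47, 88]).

Scan for sites:
  IvoIX (ATGATGTC, off=8): no sites
  ZebVI (GTCG, off=1): no sites
  XjeX GTTAC/2: at [68] ⇒ [0]

Pooled cuts: [0]

Fragment lengths:
  0→0 (wrap): 70-0+0 = 70 bp

[70]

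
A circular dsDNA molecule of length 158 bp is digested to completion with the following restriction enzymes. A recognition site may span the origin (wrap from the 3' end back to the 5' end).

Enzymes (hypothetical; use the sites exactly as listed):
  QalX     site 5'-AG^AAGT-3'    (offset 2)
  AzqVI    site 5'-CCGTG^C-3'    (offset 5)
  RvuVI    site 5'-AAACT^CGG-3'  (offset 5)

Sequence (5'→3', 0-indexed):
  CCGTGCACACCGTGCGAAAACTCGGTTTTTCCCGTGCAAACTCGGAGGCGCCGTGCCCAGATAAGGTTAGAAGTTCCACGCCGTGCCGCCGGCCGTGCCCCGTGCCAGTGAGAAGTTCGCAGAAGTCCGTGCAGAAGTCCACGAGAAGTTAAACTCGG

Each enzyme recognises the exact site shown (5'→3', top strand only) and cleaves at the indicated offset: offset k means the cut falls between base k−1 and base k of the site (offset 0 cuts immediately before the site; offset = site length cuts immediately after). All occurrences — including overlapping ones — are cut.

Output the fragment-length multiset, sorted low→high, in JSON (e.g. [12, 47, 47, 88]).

[3,6,7,8,8,8,9,9,10,10,11,12,13,14,15,15]

Per-enzyme occurrences:
  QalX (AGAAGT, off=2): starts [68, 110, 120, 132, 143] → cuts [70, 112, 122, 134, 145]
  AzqVI (CCGTGC, off=5): starts [0, 9, 31, 50, 80, 92, 99, 126] → cuts [5, 14, 36, 55, 85, 97, 104, 131]
  RvuVI (AAACTCGG, off=5): starts [17, 37, 150] → cuts [22, 42, 155]

Pooled cuts: [5, 14, 22, 36, 42, 55, 70, 85, 97, 104, 112, 122, 131, 134, 145, 155]

Fragment lengths:
  5→14: 9 bp
  14→22: 8 bp
  22→36: 14 bp
  36→42: 6 bp
  42→55: 13 bp
  55→70: 15 bp
  70→85: 15 bp
  85→97: 12 bp
  97→104: 7 bp
  104→112: 8 bp
  112→122: 10 bp
  122→131: 9 bp
  131→134: 3 bp
  134→145: 11 bp
  145→155: 10 bp
  155→5 (wrap): 158-155+5 = 8 bp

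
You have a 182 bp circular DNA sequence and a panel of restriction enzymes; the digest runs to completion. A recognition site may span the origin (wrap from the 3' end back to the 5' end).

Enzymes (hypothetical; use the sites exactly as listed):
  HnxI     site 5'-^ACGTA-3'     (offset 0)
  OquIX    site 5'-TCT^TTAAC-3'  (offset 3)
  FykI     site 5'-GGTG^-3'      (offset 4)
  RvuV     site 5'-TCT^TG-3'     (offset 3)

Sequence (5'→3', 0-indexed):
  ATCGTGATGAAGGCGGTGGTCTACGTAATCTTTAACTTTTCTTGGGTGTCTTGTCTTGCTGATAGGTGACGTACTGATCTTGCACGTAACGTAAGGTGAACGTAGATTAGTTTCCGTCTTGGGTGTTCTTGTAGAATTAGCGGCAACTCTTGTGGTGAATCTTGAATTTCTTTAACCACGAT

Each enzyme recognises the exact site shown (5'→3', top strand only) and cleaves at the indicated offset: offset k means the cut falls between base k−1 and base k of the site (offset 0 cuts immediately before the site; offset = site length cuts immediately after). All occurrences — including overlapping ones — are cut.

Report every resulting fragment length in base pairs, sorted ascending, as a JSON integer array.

Site scan:
  HnxI (ACGTA, off=0): starts [22, 68, 83, 88, 99] → cuts [22, 68, 83, 88, 99]
  OquIX (TCTTTAAC, off=3): starts [28, 168] → cuts [31, 171]
  FykI (GGTG, off=4): starts [14, 44, 64, 94, 121, 153] → cuts [18, 48, 68, 98, 125, 157]
  RvuV (TCTTG, off=3): starts [39, 48, 53, 77, 116, 126, 147, 159] → cuts [42, 51, 56, 80, 119, 129, 150, 162]

Pooled cuts: [18, 22, 31, 42, 48, 51, 56, 68, 80, 83, 88, 98, 99, 119, 125, 129, 150, 157, 162, 171]

Fragments:
  18→22: 4 bp
  22→31: 9 bp
  31→42: 11 bp
  42→48: 6 bp
  48→51: 3 bp
  51→56: 5 bp
  56→68: 12 bp
  68→80: 12 bp
  80→83: 3 bp
  83→88: 5 bp
  88→98: 10 bp
  98→99: 1 bp
  99→119: 20 bp
  119→125: 6 bp
  125→129: 4 bp
  129→150: 21 bp
  150→157: 7 bp
  157→162: 5 bp
  162→171: 9 bp
  171→18 (wrap): 182-171+18 = 29 bp

[1,3,3,4,4,5,5,5,6,6,7,9,9,10,11,12,12,20,21,29]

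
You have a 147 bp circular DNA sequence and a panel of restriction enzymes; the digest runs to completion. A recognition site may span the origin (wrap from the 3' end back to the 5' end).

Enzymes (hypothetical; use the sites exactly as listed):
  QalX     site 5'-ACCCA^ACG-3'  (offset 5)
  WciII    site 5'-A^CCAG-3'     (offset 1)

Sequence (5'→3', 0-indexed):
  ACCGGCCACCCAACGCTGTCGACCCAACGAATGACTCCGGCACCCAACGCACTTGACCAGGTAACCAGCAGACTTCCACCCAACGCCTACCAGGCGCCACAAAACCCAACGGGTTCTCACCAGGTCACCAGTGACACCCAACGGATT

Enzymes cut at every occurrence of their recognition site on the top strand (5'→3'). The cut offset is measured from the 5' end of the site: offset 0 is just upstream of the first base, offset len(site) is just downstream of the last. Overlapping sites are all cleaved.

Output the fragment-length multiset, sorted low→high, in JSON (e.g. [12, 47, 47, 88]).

Site scan:
  QalX ACCCAACG/5: at [7, 21, 41, 77, 103, 135] ⇒ [12, 26, 46, 82, 108, 140]
  WciII ACCAG/1: at [55, 63, 88, 118, 126] ⇒ [56, 64, 89, 119, 127]

All cut coordinates (distinct, sorted): [12, 26, 46, 56, 64, 82, 89, 108, 119, 127, 140]

Fragments:
  12→26: 14 bp
  26→46: 20 bp
  46→56: 10 bp
  56→64: 8 bp
  64→82: 18 bp
  82→89: 7 bp
  89→108: 19 bp
  108→119: 11 bp
  119→127: 8 bp
  127→140: 13 bp
  140→12 (wrap): 147-140+12 = 19 bp

[7,8,8,10,11,13,14,18,19,19,20]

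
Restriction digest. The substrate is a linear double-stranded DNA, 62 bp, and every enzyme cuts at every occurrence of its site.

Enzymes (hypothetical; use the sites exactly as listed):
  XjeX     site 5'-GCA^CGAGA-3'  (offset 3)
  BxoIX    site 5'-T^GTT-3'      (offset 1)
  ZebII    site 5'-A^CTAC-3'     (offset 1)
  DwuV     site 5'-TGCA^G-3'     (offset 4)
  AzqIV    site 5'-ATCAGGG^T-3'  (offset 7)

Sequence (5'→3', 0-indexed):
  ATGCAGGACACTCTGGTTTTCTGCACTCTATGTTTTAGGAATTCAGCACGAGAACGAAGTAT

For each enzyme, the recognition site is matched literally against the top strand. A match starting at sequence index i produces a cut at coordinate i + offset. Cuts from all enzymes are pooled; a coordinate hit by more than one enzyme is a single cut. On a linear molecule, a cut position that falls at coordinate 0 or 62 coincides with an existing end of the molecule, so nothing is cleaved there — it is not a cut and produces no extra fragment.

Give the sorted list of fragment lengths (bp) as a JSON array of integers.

Per-enzyme occurrences:
  XjeX (GCACGAGA, off=3): starts [45] → cuts [48]
  BxoIX (TGTT, off=1): starts [30] → cuts [31]
  ZebII (ACTAC, off=1): no sites
  DwuV (TGCAG, off=4): starts [1] → cuts [5]
  AzqIV (ATCAGGGT, off=7): no sites

All cut coordinates (distinct, sorted): [5, 31, 48]

Fragment lengths:
  [0,5): 5 bp
  [5,31): 26 bp
  [31,48): 17 bp
  [48,62): 14 bp

[5,14,17,26]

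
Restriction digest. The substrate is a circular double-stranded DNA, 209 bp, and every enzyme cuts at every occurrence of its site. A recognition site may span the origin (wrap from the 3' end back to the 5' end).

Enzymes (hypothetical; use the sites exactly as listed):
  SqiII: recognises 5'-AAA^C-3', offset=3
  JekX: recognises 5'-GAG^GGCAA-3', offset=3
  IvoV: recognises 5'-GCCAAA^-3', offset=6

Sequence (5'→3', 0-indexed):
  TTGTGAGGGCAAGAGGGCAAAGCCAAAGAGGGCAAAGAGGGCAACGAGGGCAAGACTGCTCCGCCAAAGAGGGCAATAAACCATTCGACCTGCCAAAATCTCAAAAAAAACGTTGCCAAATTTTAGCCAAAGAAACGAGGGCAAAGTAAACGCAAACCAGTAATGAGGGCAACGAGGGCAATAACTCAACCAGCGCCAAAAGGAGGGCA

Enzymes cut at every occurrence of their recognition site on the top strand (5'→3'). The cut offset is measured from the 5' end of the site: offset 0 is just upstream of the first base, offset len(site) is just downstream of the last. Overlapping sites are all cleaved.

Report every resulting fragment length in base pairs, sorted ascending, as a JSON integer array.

Per-enzyme occurrences:
  SqiII AAAC/3: at [77, 107, 132, 147, 153] ⇒ [80, 110, 135, 150, 156]
  JekX GAGGGCAA/3: at [4, 12, 27, 36, 45, 68, 136, 164, 173] ⇒ [7, 15, 30, 39, 48, 71, 139, 167, 176]
  IvoV GCCAAA/6: at [21, 62, 91, 114, 125, 194] ⇒ [27, 68, 97, 120, 131, 200]

All cut coordinates (distinct, sorted): [7, 15, 27, 30, 39, 48, 68, 71, 80, 97, 110, 120, 131, 135, 139, 150, 156, 167, 176, 200]

Fragments:
  7→15: 8 bp
  15→27: 12 bp
  27→30: 3 bp
  30→39: 9 bp
  39→48: 9 bp
  48→68: 20 bp
  68→71: 3 bp
  71→80: 9 bp
  80→97: 17 bp
  97→110: 13 bp
  110→120: 10 bp
  120→131: 11 bp
  131→135: 4 bp
  135→139: 4 bp
  139→150: 11 bp
  150→156: 6 bp
  156→167: 11 bp
  167→176: 9 bp
  176→200: 24 bp
  200→7 (wrap): 209-200+7 = 16 bp

[3,3,4,4,6,8,9,9,9,9,10,11,11,11,12,13,16,17,20,24]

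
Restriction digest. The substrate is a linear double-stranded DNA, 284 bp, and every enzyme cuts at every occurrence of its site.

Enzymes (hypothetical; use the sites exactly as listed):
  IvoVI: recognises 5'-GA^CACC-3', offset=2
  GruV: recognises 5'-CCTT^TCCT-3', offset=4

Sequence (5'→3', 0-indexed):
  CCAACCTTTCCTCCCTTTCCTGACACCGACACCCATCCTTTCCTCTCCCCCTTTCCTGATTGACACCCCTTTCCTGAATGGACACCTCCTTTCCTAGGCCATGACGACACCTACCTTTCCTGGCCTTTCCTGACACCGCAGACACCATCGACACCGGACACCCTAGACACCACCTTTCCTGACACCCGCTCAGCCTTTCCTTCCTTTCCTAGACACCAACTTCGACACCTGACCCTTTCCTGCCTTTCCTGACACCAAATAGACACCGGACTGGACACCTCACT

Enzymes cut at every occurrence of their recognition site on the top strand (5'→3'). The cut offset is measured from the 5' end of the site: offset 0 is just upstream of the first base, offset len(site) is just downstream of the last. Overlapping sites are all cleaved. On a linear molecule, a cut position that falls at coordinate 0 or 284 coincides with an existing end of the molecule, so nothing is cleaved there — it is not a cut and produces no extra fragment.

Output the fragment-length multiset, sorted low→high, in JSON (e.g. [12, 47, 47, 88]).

[6,6,6,6,6,7,7,8,8,9,9,9,9,9,9,9,9,9,10,10,10,11,11,11,12,12,12,13,15,16]

Site scan:
  IvoVI GACACC/2: at [21, 27, 61, 80, 105, 131, 140, 149, 156, 165, 180, 211, 223, 250, 261, 273] ⇒ [23, 29, 63, 82, 107, 133, 142, 151, 158, 167, 182, 213, 225, 252, 263, 275]
  GruV CCTTTCCT/4: at [4, 13, 36, 49, 67, 87, 113, 123, 172, 193, 202, 233, 242] ⇒ [8, 17, 40, 53, 71, 91, 117, 127, 176, 197, 206, 237, 246]

All cut coordinates (distinct, sorted): [8, 17, 23, 29, 40, 53, 63, 71, 82, 91, 107, 117, 127, 133, 142, 151, 158, 167, 176, 182, 197, 206, 213, 225, 237, 246, 252, 263, 275]

Fragments:
  [0,8): 8 bp
  [8,17): 9 bp
  [17,23): 6 bp
  [23,29): 6 bp
  [29,40): 11 bp
  [40,53): 13 bp
  [53,63): 10 bp
  [63,71): 8 bp
  [71,82): 11 bp
  [82,91): 9 bp
  [91,107): 16 bp
  [107,117): 10 bp
  [117,127): 10 bp
  [127,133): 6 bp
  [133,142): 9 bp
  [142,151): 9 bp
  [151,158): 7 bp
  [158,167): 9 bp
  [167,176): 9 bp
  [176,182): 6 bp
  [182,197): 15 bp
  [197,206): 9 bp
  [206,213): 7 bp
  [213,225): 12 bp
  [225,237): 12 bp
  [237,246): 9 bp
  [246,252): 6 bp
  [252,263): 11 bp
  [263,275): 12 bp
  [275,284): 9 bp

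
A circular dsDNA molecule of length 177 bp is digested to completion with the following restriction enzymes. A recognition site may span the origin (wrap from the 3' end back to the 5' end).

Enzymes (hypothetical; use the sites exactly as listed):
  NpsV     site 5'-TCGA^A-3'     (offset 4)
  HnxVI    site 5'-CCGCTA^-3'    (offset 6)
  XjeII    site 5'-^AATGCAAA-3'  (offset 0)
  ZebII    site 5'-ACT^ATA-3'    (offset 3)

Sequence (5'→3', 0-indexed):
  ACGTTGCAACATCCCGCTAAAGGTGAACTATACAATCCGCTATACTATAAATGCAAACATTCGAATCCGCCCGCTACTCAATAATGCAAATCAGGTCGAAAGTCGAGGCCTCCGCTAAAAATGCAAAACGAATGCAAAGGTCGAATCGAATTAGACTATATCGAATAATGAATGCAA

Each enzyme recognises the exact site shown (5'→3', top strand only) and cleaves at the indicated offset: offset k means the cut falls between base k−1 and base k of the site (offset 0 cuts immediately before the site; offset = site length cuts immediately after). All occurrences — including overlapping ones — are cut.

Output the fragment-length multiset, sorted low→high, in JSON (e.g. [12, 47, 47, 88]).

Site scan:
  NpsV TCGAA/4: at [60, 95, 140, 145, 160] ⇒ [64, 99, 144, 149, 164]
  HnxVI CCGCTA/6: at [13, 36, 70, 111] ⇒ [19, 42, 76, 117]
  XjeII AATGCAAA/0: at [49, 82, 119, 130, 170] ⇒ [49, 82, 119, 130, 170]
  ZebII ACTATA/3: at [26, 43, 154] ⇒ [29, 46, 157]

Pooled cuts: [19, 29, 42, 46, 49, 64, 76, 82, 99, 117, 119, 130, 144, 149, 157, 164, 170]

Fragment lengths:
  19→29: 10 bp
  29→42: 13 bp
  42→46: 4 bp
  46→49: 3 bp
  49→64: 15 bp
  64→76: 12 bp
  76→82: 6 bp
  82→99: 17 bp
  99→117: 18 bp
  117→119: 2 bp
  119→130: 11 bp
  130→144: 14 bp
  144→149: 5 bp
  149→157: 8 bp
  157→164: 7 bp
  164→170: 6 bp
  170→19 (wrap): 177-170+19 = 26 bp

[2,3,4,5,6,6,7,8,10,11,12,13,14,15,17,18,26]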